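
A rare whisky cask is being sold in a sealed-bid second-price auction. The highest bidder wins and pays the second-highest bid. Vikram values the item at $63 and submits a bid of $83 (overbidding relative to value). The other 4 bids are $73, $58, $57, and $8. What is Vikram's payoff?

Vikram's payoff: -$10.

Highest competing bid: $73.
Vikram's bid $83 is the highest overall, so Vikram wins and pays the second-highest bid, $73.
Payoff = value − price = $63 − $73 = -$10.
Overbidding won the item at a price above value — truthful bidding would have avoided this loss.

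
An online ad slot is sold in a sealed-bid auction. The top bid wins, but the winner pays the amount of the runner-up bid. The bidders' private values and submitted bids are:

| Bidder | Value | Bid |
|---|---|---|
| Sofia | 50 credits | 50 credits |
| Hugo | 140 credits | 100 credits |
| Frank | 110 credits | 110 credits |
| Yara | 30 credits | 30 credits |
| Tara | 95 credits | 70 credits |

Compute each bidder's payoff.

Ordered from highest: Frank 110 credits, then Hugo 100 credits, then Tara 70 credits, then Sofia 50 credits, then Yara 30 credits.
Frank has the top bid and wins; the price is the second-highest bid, 100 credits.
Frank's payoff = 110 credits − 100 credits = 10 credits. All other bidders lose, so their payoff is 0.

Payoffs: Sofia 0 credits, Hugo 0 credits, Frank 10 credits, Yara 0 credits, Tara 0 credits.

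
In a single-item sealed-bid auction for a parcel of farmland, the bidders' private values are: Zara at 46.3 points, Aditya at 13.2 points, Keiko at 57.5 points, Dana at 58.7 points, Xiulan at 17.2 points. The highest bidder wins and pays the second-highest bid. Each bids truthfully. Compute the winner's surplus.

Sorted high to low: Dana 58.7 points; Keiko 57.5 points; Zara 46.3 points; Xiulan 17.2 points; Aditya 13.2 points.
Dana wins with the top bid and pays the second-highest, 57.5 points.
Surplus = 58.7 points − 57.5 points = 1.2 points.

Surplus = 1.2 points.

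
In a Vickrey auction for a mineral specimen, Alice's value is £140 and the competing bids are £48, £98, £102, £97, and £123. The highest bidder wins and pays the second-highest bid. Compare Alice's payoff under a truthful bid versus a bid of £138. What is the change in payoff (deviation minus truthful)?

The highest competing bid is £123.
Bidding truthfully at £140: Alice has the top bid, wins, and pays the second-highest bid £123. Payoff = £140 − £123 = £17.
Bidding £138: Alice has the top bid, wins, and pays the second-highest bid £123. Payoff = £140 − £123 = £17.
Change = £17 − £17 = £0.

Change in payoff: £0.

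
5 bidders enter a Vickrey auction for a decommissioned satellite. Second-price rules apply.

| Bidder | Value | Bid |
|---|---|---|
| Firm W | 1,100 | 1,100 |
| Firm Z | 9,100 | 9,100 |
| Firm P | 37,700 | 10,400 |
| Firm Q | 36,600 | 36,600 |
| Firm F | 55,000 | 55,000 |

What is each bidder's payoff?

Sorted high to low: Firm F 55,000; Firm Q 36,600; Firm P 10,400; Firm Z 9,100; Firm W 1,100.
Firm F has the top bid and wins; the price is the second-highest bid, 36,600.
Firm F's payoff = 55,000 − 36,600 = 18,400. All other bidders lose, so their payoff is 0.

Firm W 0, Firm Z 0, Firm P 0, Firm Q 0, Firm F 18,400.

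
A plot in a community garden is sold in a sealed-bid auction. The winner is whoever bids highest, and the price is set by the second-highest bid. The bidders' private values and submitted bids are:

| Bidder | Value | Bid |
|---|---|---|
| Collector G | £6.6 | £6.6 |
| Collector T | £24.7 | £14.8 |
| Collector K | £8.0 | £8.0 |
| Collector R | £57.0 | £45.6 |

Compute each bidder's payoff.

Bids in descending order: Collector R £45.6; Collector T £14.8; Collector K £8.0; Collector G £6.6.
Collector R has the top bid and wins; the price is the second-highest bid, £14.8.
Collector R's payoff = £57.0 − £14.8 = £42.2. All other bidders lose, so their payoff is 0.

Collector G £0.0, Collector T £0.0, Collector K £0.0, Collector R £42.2.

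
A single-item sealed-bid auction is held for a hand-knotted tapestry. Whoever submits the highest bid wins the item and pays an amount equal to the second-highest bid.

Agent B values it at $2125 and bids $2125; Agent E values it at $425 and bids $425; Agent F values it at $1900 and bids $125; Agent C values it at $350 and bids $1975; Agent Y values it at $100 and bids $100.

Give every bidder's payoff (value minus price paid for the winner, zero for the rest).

Sorted high to low: Agent B $2125; Agent C $1975; Agent E $425; Agent F $125; Agent Y $100.
Agent B has the top bid and wins; the price is the second-highest bid, $1975.
Agent B's payoff = $2125 − $1975 = $150. All other bidders lose, so their payoff is 0.

Agent B $150, Agent E $0, Agent F $0, Agent C $0, Agent Y $0.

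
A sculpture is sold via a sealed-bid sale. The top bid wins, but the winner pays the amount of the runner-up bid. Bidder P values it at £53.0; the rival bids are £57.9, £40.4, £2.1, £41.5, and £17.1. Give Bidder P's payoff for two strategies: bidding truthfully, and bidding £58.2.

(a) £0.0  (b) -£4.9

The highest competing bid is £57.9.
Bidding truthfully at £53.0: the top bid is £57.9 (a rival), so Bidder P loses. Payoff = £0.0.
Bidding £58.2: Bidder P has the top bid, wins, and pays the second-highest bid £57.9. Payoff = £53.0 − £57.9 = -£4.9.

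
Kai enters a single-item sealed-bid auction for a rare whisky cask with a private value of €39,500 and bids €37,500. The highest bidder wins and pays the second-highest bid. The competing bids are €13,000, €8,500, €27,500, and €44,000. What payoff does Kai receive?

Highest competing bid: €44,000.
Kai's bid €37,500 is not the highest, so Kai loses, pays nothing, and earns zero payoff.

Kai's payoff: €0.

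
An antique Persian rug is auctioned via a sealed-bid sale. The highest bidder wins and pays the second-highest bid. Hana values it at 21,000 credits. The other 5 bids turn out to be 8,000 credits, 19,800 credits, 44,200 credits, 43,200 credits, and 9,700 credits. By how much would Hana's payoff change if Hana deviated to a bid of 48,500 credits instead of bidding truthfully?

Change in payoff: -23,200 credits.

The highest competing bid is 44,200 credits.
Bidding truthfully at 21,000 credits: the top bid is 44,200 credits (a rival), so Hana loses. Payoff = 0 credits.
Bidding 48,500 credits: Hana has the top bid, wins, and pays the second-highest bid 44,200 credits. Payoff = 21,000 credits − 44,200 credits = -23,200 credits.
Change = -23,200 credits − 0 credits = -23,200 credits.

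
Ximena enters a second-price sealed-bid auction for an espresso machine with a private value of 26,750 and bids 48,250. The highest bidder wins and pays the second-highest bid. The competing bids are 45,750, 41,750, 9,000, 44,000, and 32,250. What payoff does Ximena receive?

Ximena's payoff: -19,000.

Highest competing bid: 45,750.
Ximena's bid 48,250 is the highest overall, so Ximena wins and pays the second-highest bid, 45,750.
Payoff = value − price = 26,750 − 45,750 = -19,000.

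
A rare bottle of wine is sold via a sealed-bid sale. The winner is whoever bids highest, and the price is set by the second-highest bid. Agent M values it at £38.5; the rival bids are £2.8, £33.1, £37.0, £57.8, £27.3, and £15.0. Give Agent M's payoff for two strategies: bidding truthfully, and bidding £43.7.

The highest competing bid is £57.8.
Bidding truthfully at £38.5: the top bid is £57.8 (a rival), so Agent M loses. Payoff = £0.0.
Bidding £43.7: the top bid is £57.8 (a rival), so Agent M loses. Payoff = £0.0.
The bid only affects whether you win, not the price — here both bids land on the same side of the top rival bid, so the deviation is payoff-neutral.

Truthful: £0.0; alternative: £0.0.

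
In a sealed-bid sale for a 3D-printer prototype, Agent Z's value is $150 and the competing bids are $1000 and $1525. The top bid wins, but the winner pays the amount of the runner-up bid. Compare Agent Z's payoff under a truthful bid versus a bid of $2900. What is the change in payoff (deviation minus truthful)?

Change in payoff: -$1375.

The highest competing bid is $1525.
Bidding truthfully at $150: the top bid is $1525 (a rival), so Agent Z loses. Payoff = $0.
Bidding $2900: Agent Z has the top bid, wins, and pays the second-highest bid $1525. Payoff = $150 − $1525 = -$1375.
Change = -$1375 − $0 = -$1375.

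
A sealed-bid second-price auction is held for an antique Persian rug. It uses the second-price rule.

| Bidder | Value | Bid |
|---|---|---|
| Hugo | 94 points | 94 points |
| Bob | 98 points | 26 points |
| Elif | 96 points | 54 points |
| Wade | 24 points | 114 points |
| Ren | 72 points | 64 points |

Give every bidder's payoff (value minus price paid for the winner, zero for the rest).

Payoffs: Hugo 0 points, Bob 0 points, Elif 0 points, Wade -70 points, Ren 0 points.

Ranking the bids: Wade 114 points > Hugo 94 points > Ren 64 points > Elif 54 points > Bob 26 points.
Wade has the top bid and wins; the price is the second-highest bid, 94 points.
Wade's payoff = 24 points − 94 points = -70 points. All other bidders lose, so their payoff is 0.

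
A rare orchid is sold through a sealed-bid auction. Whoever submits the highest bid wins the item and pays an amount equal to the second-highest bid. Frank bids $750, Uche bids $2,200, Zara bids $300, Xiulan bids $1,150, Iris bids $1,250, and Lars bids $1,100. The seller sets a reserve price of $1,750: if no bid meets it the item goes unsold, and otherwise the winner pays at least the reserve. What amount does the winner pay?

$1,750

Ranking the bids: Uche $2,200 > Iris $1,250 > Xiulan $1,150 > Lars $1,100 > Frank $750 > Zara $300.
Uche has the highest bid, so Uche wins.
The second-highest bid is $1,250, but the reserve $1,750 is higher, so the price is the reserve.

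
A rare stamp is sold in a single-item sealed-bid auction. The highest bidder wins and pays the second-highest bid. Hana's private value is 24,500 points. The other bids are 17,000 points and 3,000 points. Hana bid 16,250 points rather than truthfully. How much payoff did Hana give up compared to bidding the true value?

The highest competing bid is 17,000 points.
Bidding truthfully at 24,500 points: Hana has the top bid, wins, and pays the second-highest bid 17,000 points. Payoff = 24,500 points − 17,000 points = 7,500 points.
Bidding 16,250 points: the top bid is 17,000 points (a rival), so Hana loses. Payoff = 0 points.
Regret = truthful payoff − actual payoff = 7,500 points − 0 points = 7,500 points.
This is the dominant-strategy logic: truthful bidding weakly beats any alternative.

7,500 points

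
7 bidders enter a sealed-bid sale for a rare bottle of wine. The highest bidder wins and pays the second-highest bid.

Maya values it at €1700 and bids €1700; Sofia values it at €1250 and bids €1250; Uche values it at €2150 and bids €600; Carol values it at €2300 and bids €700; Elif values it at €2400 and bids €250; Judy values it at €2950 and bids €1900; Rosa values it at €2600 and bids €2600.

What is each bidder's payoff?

Maya €0, Sofia €0, Uche €0, Carol €0, Elif €0, Judy €0, Rosa €700.

Sorted high to low: Rosa €2600, then Judy €1900, then Maya €1700, then Sofia €1250, then Carol €700, then Uche €600, then Elif €250.
Rosa has the top bid and wins; the price is the second-highest bid, €1900.
Rosa's payoff = €2600 − €1900 = €700. All other bidders lose, so their payoff is 0.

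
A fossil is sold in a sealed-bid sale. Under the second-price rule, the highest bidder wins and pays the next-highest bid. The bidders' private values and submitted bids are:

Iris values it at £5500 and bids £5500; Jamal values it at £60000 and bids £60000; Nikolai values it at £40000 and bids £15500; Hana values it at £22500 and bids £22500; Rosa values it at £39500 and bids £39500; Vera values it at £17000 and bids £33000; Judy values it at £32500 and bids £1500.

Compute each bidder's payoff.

Bids in descending order: Jamal £60000, then Rosa £39500, then Vera £33000, then Hana £22500, then Nikolai £15500, then Iris £5500, then Judy £1500.
Jamal has the top bid and wins; the price is the second-highest bid, £39500.
Jamal's payoff = £60000 − £39500 = £20500. All other bidders lose, so their payoff is 0.

Iris £0, Jamal £20500, Nikolai £0, Hana £0, Rosa £0, Vera £0, Judy £0.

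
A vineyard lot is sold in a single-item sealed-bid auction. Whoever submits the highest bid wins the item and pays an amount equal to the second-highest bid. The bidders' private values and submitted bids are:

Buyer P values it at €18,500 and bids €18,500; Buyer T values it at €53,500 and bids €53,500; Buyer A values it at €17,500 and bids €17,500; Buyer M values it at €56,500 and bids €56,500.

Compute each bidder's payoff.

Payoffs: Buyer P €0, Buyer T €0, Buyer A €0, Buyer M €3,000.

Ranking the bids: Buyer M €56,500; Buyer T €53,500; Buyer P €18,500; Buyer A €17,500.
Buyer M has the top bid and wins; the price is the second-highest bid, €53,500.
Buyer M's payoff = €56,500 − €53,500 = €3,000. All other bidders lose, so their payoff is 0.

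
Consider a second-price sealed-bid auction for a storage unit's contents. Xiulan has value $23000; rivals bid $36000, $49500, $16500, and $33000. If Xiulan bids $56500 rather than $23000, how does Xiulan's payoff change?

Change in payoff: -$26500.

The highest competing bid is $49500.
Bidding truthfully at $23000: the top bid is $49500 (a rival), so Xiulan loses. Payoff = $0.
Bidding $56500: Xiulan has the top bid, wins, and pays the second-highest bid $49500. Payoff = $23000 − $49500 = -$26500.
Change = -$26500 − $0 = -$26500.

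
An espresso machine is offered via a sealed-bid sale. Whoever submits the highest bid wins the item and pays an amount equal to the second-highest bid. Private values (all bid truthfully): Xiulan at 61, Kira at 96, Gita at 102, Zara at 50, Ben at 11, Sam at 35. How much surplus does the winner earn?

6

Sorted high to low: Gita 102 > Kira 96 > Xiulan 61 > Zara 50 > Sam 35 > Ben 11.
Gita wins with the top bid and pays the second-highest, 96.
Surplus = 102 − 96 = 6.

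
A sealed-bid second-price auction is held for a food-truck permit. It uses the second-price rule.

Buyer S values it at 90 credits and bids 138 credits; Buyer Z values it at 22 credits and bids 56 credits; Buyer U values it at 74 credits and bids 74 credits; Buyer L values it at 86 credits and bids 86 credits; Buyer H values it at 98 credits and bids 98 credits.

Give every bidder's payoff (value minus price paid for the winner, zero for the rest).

Sorted high to low: Buyer S 138 credits, then Buyer H 98 credits, then Buyer L 86 credits, then Buyer U 74 credits, then Buyer Z 56 credits.
Buyer S has the top bid and wins; the price is the second-highest bid, 98 credits.
Buyer S's payoff = 90 credits − 98 credits = -8 credits. All other bidders lose, so their payoff is 0.

Payoffs: Buyer S -8 credits, Buyer Z 0 credits, Buyer U 0 credits, Buyer L 0 credits, Buyer H 0 credits.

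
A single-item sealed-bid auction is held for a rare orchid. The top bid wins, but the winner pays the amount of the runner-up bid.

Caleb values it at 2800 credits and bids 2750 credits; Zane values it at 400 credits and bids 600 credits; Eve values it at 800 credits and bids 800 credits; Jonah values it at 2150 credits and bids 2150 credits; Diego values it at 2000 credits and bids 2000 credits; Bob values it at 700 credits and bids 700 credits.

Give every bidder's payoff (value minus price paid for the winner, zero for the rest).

Payoffs: Caleb 650 credits, Zane 0 credits, Eve 0 credits, Jonah 0 credits, Diego 0 credits, Bob 0 credits.

Sorted high to low: Caleb 2750 credits, then Jonah 2150 credits, then Diego 2000 credits, then Eve 800 credits, then Bob 700 credits, then Zane 600 credits.
Caleb has the top bid and wins; the price is the second-highest bid, 2150 credits.
Caleb's payoff = 2800 credits − 2150 credits = 650 credits. All other bidders lose, so their payoff is 0.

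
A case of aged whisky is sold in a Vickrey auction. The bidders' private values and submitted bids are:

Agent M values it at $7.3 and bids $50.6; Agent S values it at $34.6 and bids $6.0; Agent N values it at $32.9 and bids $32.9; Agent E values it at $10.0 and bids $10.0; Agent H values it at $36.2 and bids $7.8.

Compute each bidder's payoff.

Ordered from highest: Agent M $50.6 > Agent N $32.9 > Agent E $10.0 > Agent H $7.8 > Agent S $6.0.
Agent M has the top bid and wins; the price is the second-highest bid, $32.9.
Agent M's payoff = $7.3 − $32.9 = -$25.6. All other bidders lose, so their payoff is 0.

Agent M -$25.6, Agent S $0.0, Agent N $0.0, Agent E $0.0, Agent H $0.0.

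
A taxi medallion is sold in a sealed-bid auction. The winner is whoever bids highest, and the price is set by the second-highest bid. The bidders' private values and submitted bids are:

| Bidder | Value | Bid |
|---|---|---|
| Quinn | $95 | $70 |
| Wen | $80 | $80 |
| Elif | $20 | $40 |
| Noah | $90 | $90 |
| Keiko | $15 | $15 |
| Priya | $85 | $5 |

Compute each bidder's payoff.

Ordered from highest: Noah $90, then Wen $80, then Quinn $70, then Elif $40, then Keiko $15, then Priya $5.
Noah has the top bid and wins; the price is the second-highest bid, $80.
Noah's payoff = $90 − $80 = $10. All other bidders lose, so their payoff is 0.

Payoffs: Quinn $0, Wen $0, Elif $0, Noah $10, Keiko $0, Priya $0.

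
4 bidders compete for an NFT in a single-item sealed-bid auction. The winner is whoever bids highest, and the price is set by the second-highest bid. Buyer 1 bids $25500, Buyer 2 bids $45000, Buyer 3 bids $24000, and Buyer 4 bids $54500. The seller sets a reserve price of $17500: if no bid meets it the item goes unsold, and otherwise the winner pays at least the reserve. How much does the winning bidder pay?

Ordered from highest: Buyer 4 $54500, then Buyer 2 $45000, then Buyer 1 $25500, then Buyer 3 $24000.
Buyer 4 has the highest bid, so Buyer 4 wins.
The second-highest bid is $45000, which exceeds the reserve, so that sets the price.

The winner pays $45000.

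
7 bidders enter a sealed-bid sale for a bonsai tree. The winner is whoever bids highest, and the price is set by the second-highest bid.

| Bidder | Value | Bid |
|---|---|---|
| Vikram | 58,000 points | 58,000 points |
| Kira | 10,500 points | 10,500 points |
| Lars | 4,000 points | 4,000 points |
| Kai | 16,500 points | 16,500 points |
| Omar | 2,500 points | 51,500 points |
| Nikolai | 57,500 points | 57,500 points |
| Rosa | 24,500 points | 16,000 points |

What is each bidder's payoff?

Payoffs: Vikram 500 points, Kira 0 points, Lars 0 points, Kai 0 points, Omar 0 points, Nikolai 0 points, Rosa 0 points.

Bids in descending order: Vikram 58,000 points; Nikolai 57,500 points; Omar 51,500 points; Kai 16,500 points; Rosa 16,000 points; Kira 10,500 points; Lars 4,000 points.
Vikram has the top bid and wins; the price is the second-highest bid, 57,500 points.
Vikram's payoff = 58,000 points − 57,500 points = 500 points. All other bidders lose, so their payoff is 0.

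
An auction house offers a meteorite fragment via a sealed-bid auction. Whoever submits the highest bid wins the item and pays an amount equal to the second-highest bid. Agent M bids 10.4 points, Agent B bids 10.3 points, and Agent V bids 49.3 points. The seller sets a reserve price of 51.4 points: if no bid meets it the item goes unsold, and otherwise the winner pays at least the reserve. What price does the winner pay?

Bids in descending order: Agent V 49.3 points; Agent M 10.4 points; Agent B 10.3 points.
The top bid 49.3 points is below the reserve 51.4 points, so the item goes unsold and nothing is paid.

unsold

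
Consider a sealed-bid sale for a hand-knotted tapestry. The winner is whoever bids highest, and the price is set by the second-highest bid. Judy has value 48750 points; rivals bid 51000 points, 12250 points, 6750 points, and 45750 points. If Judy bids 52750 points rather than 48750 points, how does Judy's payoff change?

Payoff change: -2250 points.

The highest competing bid is 51000 points.
Bidding truthfully at 48750 points: the top bid is 51000 points (a rival), so Judy loses. Payoff = 0 points.
Bidding 52750 points: Judy has the top bid, wins, and pays the second-highest bid 51000 points. Payoff = 48750 points − 51000 points = -2250 points.
Change = -2250 points − 0 points = -2250 points.
This is the dominant-strategy logic: truthful bidding weakly beats any alternative.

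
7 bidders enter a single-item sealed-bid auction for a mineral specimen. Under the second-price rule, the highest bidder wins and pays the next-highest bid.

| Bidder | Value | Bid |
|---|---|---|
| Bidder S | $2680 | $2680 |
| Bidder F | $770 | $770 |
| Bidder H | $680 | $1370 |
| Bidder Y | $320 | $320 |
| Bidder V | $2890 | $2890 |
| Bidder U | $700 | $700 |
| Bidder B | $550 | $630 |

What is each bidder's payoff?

Ordered from highest: Bidder V $2890; Bidder S $2680; Bidder H $1370; Bidder F $770; Bidder U $700; Bidder B $630; Bidder Y $320.
Bidder V has the top bid and wins; the price is the second-highest bid, $2680.
Bidder V's payoff = $2890 − $2680 = $210. All other bidders lose, so their payoff is 0.

Bidder S $0, Bidder F $0, Bidder H $0, Bidder Y $0, Bidder V $210, Bidder U $0, Bidder B $0.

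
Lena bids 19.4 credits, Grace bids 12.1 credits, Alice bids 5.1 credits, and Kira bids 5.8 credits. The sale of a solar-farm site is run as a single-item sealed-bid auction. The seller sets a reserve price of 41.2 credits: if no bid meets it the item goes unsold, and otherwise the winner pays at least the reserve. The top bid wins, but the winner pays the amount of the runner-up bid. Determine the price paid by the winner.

unsold

Sorted high to low: Lena 19.4 credits > Grace 12.1 credits > Kira 5.8 credits > Alice 5.1 credits.
The top bid 19.4 credits is below the reserve 41.2 credits, so the item goes unsold and nothing is paid.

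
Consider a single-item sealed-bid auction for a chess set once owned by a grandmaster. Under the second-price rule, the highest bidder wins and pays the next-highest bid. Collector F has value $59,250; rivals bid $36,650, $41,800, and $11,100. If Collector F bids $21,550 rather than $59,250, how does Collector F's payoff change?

The highest competing bid is $41,800.
Bidding truthfully at $59,250: Collector F has the top bid, wins, and pays the second-highest bid $41,800. Payoff = $59,250 − $41,800 = $17,450.
Bidding $21,550: the top bid is $41,800 (a rival), so Collector F loses. Payoff = $0.
Change = $0 − $17,450 = -$17,450.
This is the dominant-strategy logic: truthful bidding weakly beats any alternative.

-$17,450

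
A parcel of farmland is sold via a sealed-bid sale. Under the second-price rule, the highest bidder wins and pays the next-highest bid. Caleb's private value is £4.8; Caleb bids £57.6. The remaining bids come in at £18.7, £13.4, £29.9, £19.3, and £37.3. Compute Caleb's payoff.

-£32.5

Highest competing bid: £37.3.
Caleb's bid £57.6 is the highest overall, so Caleb wins and pays the second-highest bid, £37.3.
Payoff = value − price = £4.8 − £37.3 = -£32.5.
Overbidding won the item at a price above value — truthful bidding would have avoided this loss.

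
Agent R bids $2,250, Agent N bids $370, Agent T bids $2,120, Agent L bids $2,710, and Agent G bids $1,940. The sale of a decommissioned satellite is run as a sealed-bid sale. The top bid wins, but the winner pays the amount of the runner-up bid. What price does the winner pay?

$2,250

Ranking the bids: Agent L $2,710, then Agent R $2,250, then Agent T $2,120, then Agent G $1,940, then Agent N $370.
Agent L has the highest bid, so Agent L wins.
The second-highest bid is $2,250, so that is what Agent L pays.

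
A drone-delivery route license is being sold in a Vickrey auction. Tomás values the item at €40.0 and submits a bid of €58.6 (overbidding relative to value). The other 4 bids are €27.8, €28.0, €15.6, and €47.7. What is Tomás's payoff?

-€7.7

Highest competing bid: €47.7.
Tomás's bid €58.6 is the highest overall, so Tomás wins and pays the second-highest bid, €47.7.
Payoff = value − price = €40.0 − €47.7 = -€7.7.
Overbidding won the item at a price above value — truthful bidding would have avoided this loss.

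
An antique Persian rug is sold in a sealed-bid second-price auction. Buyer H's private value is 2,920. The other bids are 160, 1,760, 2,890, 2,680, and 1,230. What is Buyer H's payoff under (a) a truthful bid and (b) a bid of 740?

(a) 30  (b) 0

The highest competing bid is 2,890.
Bidding truthfully at 2,920: Buyer H has the top bid, wins, and pays the second-highest bid 2,890. Payoff = 2,920 − 2,890 = 30.
Bidding 740: the top bid is 2,890 (a rival), so Buyer H loses. Payoff = 0.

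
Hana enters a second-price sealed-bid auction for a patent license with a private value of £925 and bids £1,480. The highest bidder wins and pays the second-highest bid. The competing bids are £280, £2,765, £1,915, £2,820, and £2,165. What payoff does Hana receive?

£0

Highest competing bid: £2,820.
Hana's bid £1,480 is not the highest, so Hana loses, pays nothing, and earns zero payoff.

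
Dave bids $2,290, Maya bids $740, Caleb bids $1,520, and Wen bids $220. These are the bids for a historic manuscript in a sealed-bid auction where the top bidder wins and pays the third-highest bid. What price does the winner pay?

The winner pays $740.

Sorted high to low: Dave $2,290; Caleb $1,520; Maya $740; Wen $220.
Dave is the highest bidder, so Dave wins.
Under the third-price rule, the price is the third-highest bid: $740.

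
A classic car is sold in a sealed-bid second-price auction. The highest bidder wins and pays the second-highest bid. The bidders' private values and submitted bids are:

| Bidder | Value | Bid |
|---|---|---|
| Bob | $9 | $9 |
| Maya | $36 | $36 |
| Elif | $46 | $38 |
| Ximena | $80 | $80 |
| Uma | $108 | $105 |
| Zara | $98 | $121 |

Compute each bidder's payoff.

Bids in descending order: Zara $121, then Uma $105, then Ximena $80, then Elif $38, then Maya $36, then Bob $9.
Zara has the top bid and wins; the price is the second-highest bid, $105.
Zara's payoff = $98 − $105 = -$7. All other bidders lose, so their payoff is 0.

Payoffs: Bob $0, Maya $0, Elif $0, Ximena $0, Uma $0, Zara -$7.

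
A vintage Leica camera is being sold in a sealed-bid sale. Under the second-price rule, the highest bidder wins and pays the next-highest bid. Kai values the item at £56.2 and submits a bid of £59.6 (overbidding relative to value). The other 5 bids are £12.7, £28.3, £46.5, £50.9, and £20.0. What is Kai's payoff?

£5.3

Highest competing bid: £50.9.
Kai's bid £59.6 is the highest overall, so Kai wins and pays the second-highest bid, £50.9.
Payoff = value − price = £56.2 − £50.9 = £5.3.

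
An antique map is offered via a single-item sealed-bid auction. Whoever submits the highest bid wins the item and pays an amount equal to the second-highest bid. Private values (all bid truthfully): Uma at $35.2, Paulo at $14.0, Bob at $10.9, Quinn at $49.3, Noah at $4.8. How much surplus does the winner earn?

Sorted high to low: Quinn $49.3, then Uma $35.2, then Paulo $14.0, then Bob $10.9, then Noah $4.8.
Quinn wins with the top bid and pays the second-highest, $35.2.
Surplus = $49.3 − $35.2 = $14.1.

Winner's surplus: $14.1.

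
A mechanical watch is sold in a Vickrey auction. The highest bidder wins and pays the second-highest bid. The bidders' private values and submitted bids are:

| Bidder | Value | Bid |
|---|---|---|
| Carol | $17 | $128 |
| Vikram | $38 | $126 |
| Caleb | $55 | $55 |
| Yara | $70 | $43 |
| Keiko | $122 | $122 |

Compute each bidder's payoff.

Carol -$109, Vikram $0, Caleb $0, Yara $0, Keiko $0.

Ranking the bids: Carol $128 > Vikram $126 > Keiko $122 > Caleb $55 > Yara $43.
Carol has the top bid and wins; the price is the second-highest bid, $126.
Carol's payoff = $17 − $126 = -$109. All other bidders lose, so their payoff is 0.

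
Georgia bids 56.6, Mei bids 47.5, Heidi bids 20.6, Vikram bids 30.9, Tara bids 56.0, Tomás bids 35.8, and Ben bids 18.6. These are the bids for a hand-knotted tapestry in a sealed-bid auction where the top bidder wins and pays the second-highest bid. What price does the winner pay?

56.0

Ordered from highest: Georgia 56.6, then Tara 56.0, then Mei 47.5, then Tomás 35.8, then Vikram 30.9, then Heidi 20.6, then Ben 18.6.
Georgia is the highest bidder, so Georgia wins.
Under the second-price rule, the price is the second-highest bid: 56.0.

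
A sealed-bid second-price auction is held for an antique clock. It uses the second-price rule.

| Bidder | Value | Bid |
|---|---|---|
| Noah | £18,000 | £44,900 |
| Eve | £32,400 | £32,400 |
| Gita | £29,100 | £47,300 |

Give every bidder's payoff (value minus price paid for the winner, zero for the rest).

Payoffs: Noah £0, Eve £0, Gita -£15,800.

Sorted high to low: Gita £47,300 > Noah £44,900 > Eve £32,400.
Gita has the top bid and wins; the price is the second-highest bid, £44,900.
Gita's payoff = £29,100 − £44,900 = -£15,800. All other bidders lose, so their payoff is 0.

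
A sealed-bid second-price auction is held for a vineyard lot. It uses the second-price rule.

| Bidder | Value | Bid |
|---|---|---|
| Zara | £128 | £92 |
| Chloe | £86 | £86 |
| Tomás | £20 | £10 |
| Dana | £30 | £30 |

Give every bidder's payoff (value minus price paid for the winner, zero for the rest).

Zara £42, Chloe £0, Tomás £0, Dana £0.

Bids in descending order: Zara £92, then Chloe £86, then Dana £30, then Tomás £10.
Zara has the top bid and wins; the price is the second-highest bid, £86.
Zara's payoff = £128 − £86 = £42. All other bidders lose, so their payoff is 0.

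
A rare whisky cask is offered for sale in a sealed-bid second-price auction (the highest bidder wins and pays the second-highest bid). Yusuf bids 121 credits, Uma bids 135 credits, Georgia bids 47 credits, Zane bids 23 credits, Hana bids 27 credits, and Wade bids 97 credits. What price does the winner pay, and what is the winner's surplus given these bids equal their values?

The winner pays 121 credits for a surplus of 14 credits.

Ordered from highest: Uma 135 credits, then Yusuf 121 credits, then Wade 97 credits, then Georgia 47 credits, then Hana 27 credits, then Zane 23 credits.
Uma is the highest bidder, so Uma wins.
Under the second-price rule, the price is the second-highest bid: 121 credits.
Surplus = 135 credits − 121 credits = 14 credits.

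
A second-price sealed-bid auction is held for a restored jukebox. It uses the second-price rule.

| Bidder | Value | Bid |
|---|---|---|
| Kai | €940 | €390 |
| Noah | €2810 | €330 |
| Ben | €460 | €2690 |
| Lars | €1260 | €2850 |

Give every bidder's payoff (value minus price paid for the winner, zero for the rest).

Payoffs: Kai €0, Noah €0, Ben €0, Lars -€1430.

Ranking the bids: Lars €2850, then Ben €2690, then Kai €390, then Noah €330.
Lars has the top bid and wins; the price is the second-highest bid, €2690.
Lars's payoff = €1260 − €2690 = -€1430. All other bidders lose, so their payoff is 0.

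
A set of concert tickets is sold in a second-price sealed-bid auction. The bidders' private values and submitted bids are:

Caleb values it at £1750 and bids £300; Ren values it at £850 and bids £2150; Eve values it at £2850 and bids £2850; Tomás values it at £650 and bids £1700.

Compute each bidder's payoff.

Ranking the bids: Eve £2850 > Ren £2150 > Tomás £1700 > Caleb £300.
Eve has the top bid and wins; the price is the second-highest bid, £2150.
Eve's payoff = £2850 − £2150 = £700. All other bidders lose, so their payoff is 0.

Payoffs: Caleb £0, Ren £0, Eve £700, Tomás £0.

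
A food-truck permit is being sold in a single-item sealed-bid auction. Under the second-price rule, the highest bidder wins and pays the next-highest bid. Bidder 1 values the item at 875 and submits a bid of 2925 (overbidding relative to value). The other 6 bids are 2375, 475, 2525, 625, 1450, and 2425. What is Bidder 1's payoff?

Payoff = -1650.

Highest competing bid: 2525.
Bidder 1's bid 2925 is the highest overall, so Bidder 1 wins and pays the second-highest bid, 2525.
Payoff = value − price = 875 − 2525 = -1650.
Overbidding won the item at a price above value — truthful bidding would have avoided this loss.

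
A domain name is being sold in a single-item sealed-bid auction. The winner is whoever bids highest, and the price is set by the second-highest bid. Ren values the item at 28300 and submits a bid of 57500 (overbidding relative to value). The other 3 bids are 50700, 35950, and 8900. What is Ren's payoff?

Highest competing bid: 50700.
Ren's bid 57500 is the highest overall, so Ren wins and pays the second-highest bid, 50700.
Payoff = value − price = 28300 − 50700 = -22400.
Overbidding won the item at a price above value — truthful bidding would have avoided this loss.

-22400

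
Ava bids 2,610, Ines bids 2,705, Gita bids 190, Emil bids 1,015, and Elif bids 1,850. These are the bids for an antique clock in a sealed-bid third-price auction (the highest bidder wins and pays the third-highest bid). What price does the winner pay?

1,850

Sorted high to low: Ines 2,705 > Ava 2,610 > Elif 1,850 > Emil 1,015 > Gita 190.
Ines is the highest bidder, so Ines wins.
Under the third-price rule, the price is the third-highest bid: 1,850.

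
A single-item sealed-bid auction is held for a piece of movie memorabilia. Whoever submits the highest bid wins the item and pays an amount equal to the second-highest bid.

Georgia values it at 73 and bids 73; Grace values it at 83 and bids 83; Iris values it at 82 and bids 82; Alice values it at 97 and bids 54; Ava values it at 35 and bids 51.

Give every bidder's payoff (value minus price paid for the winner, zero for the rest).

Payoffs: Georgia 0, Grace 1, Iris 0, Alice 0, Ava 0.

Ranking the bids: Grace 83, then Iris 82, then Georgia 73, then Alice 54, then Ava 51.
Grace has the top bid and wins; the price is the second-highest bid, 82.
Grace's payoff = 83 − 82 = 1. All other bidders lose, so their payoff is 0.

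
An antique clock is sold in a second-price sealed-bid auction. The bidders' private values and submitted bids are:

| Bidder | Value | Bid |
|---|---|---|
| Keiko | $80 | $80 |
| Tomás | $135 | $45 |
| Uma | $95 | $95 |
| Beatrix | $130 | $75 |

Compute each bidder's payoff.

Ordered from highest: Uma $95 > Keiko $80 > Beatrix $75 > Tomás $45.
Uma has the top bid and wins; the price is the second-highest bid, $80.
Uma's payoff = $95 − $80 = $15. All other bidders lose, so their payoff is 0.

Payoffs: Keiko $0, Tomás $0, Uma $15, Beatrix $0.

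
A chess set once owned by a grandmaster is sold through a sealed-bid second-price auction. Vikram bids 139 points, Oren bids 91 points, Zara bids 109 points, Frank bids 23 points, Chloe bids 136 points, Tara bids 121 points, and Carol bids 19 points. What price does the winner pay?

The winner pays 136 points.

Bids in descending order: Vikram 139 points; Chloe 136 points; Tara 121 points; Zara 109 points; Oren 91 points; Frank 23 points; Carol 19 points.
Vikram has the highest bid, so Vikram wins.
The second-highest bid is 136 points, so that is what Vikram pays.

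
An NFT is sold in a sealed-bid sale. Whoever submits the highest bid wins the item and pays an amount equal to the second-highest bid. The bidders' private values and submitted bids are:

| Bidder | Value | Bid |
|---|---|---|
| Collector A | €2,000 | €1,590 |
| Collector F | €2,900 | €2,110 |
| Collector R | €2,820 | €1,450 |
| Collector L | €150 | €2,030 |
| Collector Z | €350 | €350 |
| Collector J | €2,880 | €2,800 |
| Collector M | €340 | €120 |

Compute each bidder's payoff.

Collector A €0, Collector F €0, Collector R €0, Collector L €0, Collector Z €0, Collector J €770, Collector M €0.

Ordered from highest: Collector J €2,800, then Collector F €2,110, then Collector L €2,030, then Collector A €1,590, then Collector R €1,450, then Collector Z €350, then Collector M €120.
Collector J has the top bid and wins; the price is the second-highest bid, €2,110.
Collector J's payoff = €2,880 − €2,110 = €770. All other bidders lose, so their payoff is 0.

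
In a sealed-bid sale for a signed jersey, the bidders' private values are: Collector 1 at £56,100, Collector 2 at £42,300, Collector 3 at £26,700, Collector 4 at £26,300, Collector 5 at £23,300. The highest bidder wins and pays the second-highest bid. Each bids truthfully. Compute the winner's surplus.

£13,800

Bids in descending order: Collector 1 £56,100; Collector 2 £42,300; Collector 3 £26,700; Collector 4 £26,300; Collector 5 £23,300.
Collector 1 wins with the top bid and pays the second-highest, £42,300.
Surplus = £56,100 − £42,300 = £13,800.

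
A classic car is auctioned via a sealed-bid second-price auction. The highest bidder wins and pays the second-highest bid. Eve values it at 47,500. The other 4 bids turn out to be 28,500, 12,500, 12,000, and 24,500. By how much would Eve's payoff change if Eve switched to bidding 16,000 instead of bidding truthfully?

The highest competing bid is 28,500.
Bidding truthfully at 47,500: Eve has the top bid, wins, and pays the second-highest bid 28,500. Payoff = 47,500 − 28,500 = 19,000.
Bidding 16,000: the top bid is 28,500 (a rival), so Eve loses. Payoff = 0.
Change = 0 − 19,000 = -19,000.
Deviating from a truthful bid can only lose payoff in a second-price auction — never gain.

-19,000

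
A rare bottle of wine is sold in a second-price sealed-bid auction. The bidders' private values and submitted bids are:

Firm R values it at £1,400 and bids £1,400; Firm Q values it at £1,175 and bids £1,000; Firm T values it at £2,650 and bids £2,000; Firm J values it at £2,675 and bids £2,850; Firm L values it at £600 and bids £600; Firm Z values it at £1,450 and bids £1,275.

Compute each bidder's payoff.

Firm R £0, Firm Q £0, Firm T £0, Firm J £675, Firm L £0, Firm Z £0.

Bids in descending order: Firm J £2,850, then Firm T £2,000, then Firm R £1,400, then Firm Z £1,275, then Firm Q £1,000, then Firm L £600.
Firm J has the top bid and wins; the price is the second-highest bid, £2,000.
Firm J's payoff = £2,675 − £2,000 = £675. All other bidders lose, so their payoff is 0.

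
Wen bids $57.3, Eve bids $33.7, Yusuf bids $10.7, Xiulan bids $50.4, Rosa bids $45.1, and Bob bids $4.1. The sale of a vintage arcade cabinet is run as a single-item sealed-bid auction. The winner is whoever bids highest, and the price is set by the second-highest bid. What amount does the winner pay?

Sorted high to low: Wen $57.3 > Xiulan $50.4 > Rosa $45.1 > Eve $33.7 > Yusuf $10.7 > Bob $4.1.
Wen has the highest bid, so Wen wins.
The second-highest bid is $50.4, so that is what Wen pays.

Price paid: $50.4.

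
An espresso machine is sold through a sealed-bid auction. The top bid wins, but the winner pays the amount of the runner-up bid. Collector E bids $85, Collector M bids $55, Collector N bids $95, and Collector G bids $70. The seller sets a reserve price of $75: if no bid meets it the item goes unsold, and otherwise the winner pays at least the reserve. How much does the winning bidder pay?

Ranking the bids: Collector N $95, then Collector E $85, then Collector G $70, then Collector M $55.
Collector N has the highest bid, so Collector N wins.
The second-highest bid is $85, which exceeds the reserve, so that sets the price.

The winner pays $85.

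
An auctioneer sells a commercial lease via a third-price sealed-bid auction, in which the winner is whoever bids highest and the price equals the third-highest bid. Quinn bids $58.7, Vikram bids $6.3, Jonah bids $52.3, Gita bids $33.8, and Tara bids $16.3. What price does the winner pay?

$33.8

Ranking the bids: Quinn $58.7, then Jonah $52.3, then Gita $33.8, then Tara $16.3, then Vikram $6.3.
Quinn is the highest bidder, so Quinn wins.
Under the third-price rule, the price is the third-highest bid: $33.8.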